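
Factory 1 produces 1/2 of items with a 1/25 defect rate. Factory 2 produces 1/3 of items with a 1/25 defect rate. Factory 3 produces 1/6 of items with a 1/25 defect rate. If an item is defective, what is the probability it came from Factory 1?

Using Bayes' theorem:
P(F1) = 1/2, P(D|F1) = 1/25
P(F2) = 1/3, P(D|F2) = 1/25
P(F3) = 1/6, P(D|F3) = 1/25
P(D) = P(D|F1)P(F1) + P(D|F2)P(F2) + P(D|F3)P(F3)
     = \frac{1}{25}
P(F1|D) = P(D|F1)P(F1) / P(D)
= \frac{1}{2}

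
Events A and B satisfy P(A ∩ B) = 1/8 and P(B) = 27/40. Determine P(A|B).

P(A|B) = P(A ∩ B) / P(B)
= (1/8) / (27/40)
= 5/27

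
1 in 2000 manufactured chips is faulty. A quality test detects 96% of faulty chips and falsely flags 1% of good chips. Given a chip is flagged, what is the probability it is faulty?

Let D = the rare event, + = positive/flagged.
P(D) = 1/2000
P(+|D) = 96/100 = 24/25
P(+|D') = 1/100
P(+) = P(+|D)P(D) + P(+|D')P(D')
     = \frac{24}{25} × \frac{1}{2000} + \frac{1}{100} × \frac{1999}{2000}
     = \frac{419}{40000}
P(D|+) = P(+|D)P(D)/P(+) = \frac{96}{2095}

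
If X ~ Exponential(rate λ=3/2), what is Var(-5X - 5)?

For X ~ Exponential(rate λ=3/2):
Var(X) = \frac{4}{9}
Var(-5X - 5) = (-5)² × Var(X) = 25 × \frac{4}{9} = \frac{100}{9}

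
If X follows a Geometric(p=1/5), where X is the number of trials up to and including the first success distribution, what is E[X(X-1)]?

E[X(X-1)] = E[X² - X] = E[X²] - E[X]
E[X] = 5
E[X²] = Var(X) + (E[X])² = 20 + (5)² = 45
E[X(X-1)] = 45 - 5 = 40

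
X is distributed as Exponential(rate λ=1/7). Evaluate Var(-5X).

For X ~ Exponential(rate λ=1/7):
Var(X) = 49
Var(-5X) = (-5)² × Var(X) = 25 × 49 = 1225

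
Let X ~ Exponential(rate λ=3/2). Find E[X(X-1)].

E[X(X-1)] = E[X² - X] = E[X²] - E[X]
E[X] = \frac{2}{3}
E[X²] = Var(X) + (E[X])² = \frac{4}{9} + (\frac{2}{3})² = \frac{8}{9}
E[X(X-1)] = \frac{8}{9} - \frac{2}{3} = \frac{2}{9}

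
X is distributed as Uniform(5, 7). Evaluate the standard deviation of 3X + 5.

For X ~ Uniform(5, 7):
Var(X) = \frac{1}{3}
SD(X) = √(Var(X)) = √(\frac{1}{3}) = \frac{\sqrt{3}}{3}
SD(3X + 5) = |3| × SD(X) = 3 × \frac{\sqrt{3}}{3} = \sqrt{3}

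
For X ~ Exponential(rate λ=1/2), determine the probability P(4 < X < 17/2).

P(4 < X < 17/2) = ∫_{4}^{17/2} f(x) dx
where f(x) = \frac{e^{- \frac{x}{2}}}{2}
= - \frac{1}{e^{\frac{17}{4}}} + e^{-2}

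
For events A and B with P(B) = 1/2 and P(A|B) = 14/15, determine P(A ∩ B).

By definition, P(A|B) = P(A ∩ B) / P(B)
So P(A ∩ B) = P(A|B) × P(B)
= 14/15 × 1/2
= 7/15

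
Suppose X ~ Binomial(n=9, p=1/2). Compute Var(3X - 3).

For X ~ Binomial(n=9, p=1/2):
Var(X) = \frac{9}{4}
Var(3X - 3) = (3)² × Var(X) = 9 × \frac{9}{4} = \frac{81}{4}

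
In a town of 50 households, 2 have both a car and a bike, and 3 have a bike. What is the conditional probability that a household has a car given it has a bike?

P(A ∩ B) = 2/50 = 1/25
P(B) = 3/50
P(A|B) = P(A ∩ B) / P(B) = (1/25) / (3/50) = 2/3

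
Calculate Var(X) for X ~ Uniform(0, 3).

For X ~ Uniform(0, 3):
Var(X) = \frac{3}{4}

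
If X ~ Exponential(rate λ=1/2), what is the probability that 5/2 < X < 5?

P(5/2 < X < 5) = ∫_{5/2}^{5} f(x) dx
where f(x) = \frac{e^{- \frac{x}{2}}}{2}
= - \frac{1}{e^{\frac{5}{2}}} + e^{- \frac{5}{4}}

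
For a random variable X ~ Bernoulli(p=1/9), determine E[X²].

Using the identity E[X²] = Var(X) + (E[X])²:
E[X] = \frac{1}{9}
Var(X) = \frac{8}{81}
E[X²] = \frac{8}{81} + (\frac{1}{9})²
= \frac{1}{9}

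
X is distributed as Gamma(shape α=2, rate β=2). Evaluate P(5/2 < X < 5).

P(5/2 < X < 5) = ∫_{5/2}^{5} f(x) dx
where f(x) = 4 x e^{- 2 x}
= \frac{-11 + 6 e^{5}}{e^{10}}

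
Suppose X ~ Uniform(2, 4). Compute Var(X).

For X ~ Uniform(2, 4):
Var(X) = \frac{1}{3}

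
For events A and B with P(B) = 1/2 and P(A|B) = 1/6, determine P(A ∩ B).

By definition, P(A|B) = P(A ∩ B) / P(B)
So P(A ∩ B) = P(A|B) × P(B)
= 1/6 × 1/2
= 1/12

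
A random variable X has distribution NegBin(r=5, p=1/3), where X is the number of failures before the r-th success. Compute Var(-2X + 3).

For X ~ NegBin(r=5, p=1/3), where X is the number of failures before the r-th success:
Var(X) = 30
Var(-2X + 3) = (-2)² × Var(X) = 4 × 30 = 120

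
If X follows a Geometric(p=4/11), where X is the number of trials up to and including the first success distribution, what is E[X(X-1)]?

E[X(X-1)] = E[X² - X] = E[X²] - E[X]
E[X] = \frac{11}{4}
E[X²] = Var(X) + (E[X])² = \frac{77}{16} + (\frac{11}{4})² = \frac{99}{8}
E[X(X-1)] = \frac{99}{8} - \frac{11}{4} = \frac{77}{8}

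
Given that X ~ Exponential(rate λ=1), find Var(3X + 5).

For X ~ Exponential(rate λ=1):
Var(X) = 1
Var(3X + 5) = (3)² × Var(X) = 9 × 1 = 9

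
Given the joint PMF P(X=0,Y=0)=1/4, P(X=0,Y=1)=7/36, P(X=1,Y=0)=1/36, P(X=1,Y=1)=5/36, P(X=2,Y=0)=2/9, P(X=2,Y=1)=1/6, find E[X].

First find marginal of X:
P(X=0) = 4/9
P(X=1) = 1/6
P(X=2) = 7/18
E[X] = 0 × 4/9 + 1 × 1/6 + 2 × 7/18 = 17/18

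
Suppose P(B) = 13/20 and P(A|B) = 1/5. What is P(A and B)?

By definition, P(A|B) = P(A ∩ B) / P(B)
So P(A ∩ B) = P(A|B) × P(B)
= 1/5 × 13/20
= 13/100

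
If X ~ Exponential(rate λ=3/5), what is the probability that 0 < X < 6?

P(0 < X < 6) = ∫_{0}^{6} f(x) dx
where f(x) = \frac{3 e^{- \frac{3 x}{5}}}{5}
= 1 - e^{- \frac{18}{5}}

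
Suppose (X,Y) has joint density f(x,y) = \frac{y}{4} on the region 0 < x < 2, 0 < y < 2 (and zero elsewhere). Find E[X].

f_X(x) = ∫_0^2 \frac{y}{4} dy = \frac{1}{2}
E[X] = ∫_0^2 x × (\frac{1}{2}) dx = 1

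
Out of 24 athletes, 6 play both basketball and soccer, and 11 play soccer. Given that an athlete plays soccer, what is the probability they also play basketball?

P(A ∩ B) = 6/24 = 1/4
P(B) = 11/24
P(A|B) = P(A ∩ B) / P(B) = (1/4) / (11/24) = 6/11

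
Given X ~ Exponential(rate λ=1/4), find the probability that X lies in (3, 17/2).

P(3 < X < 17/2) = ∫_{3}^{17/2} f(x) dx
where f(x) = \frac{e^{- \frac{x}{4}}}{4}
= - \frac{1}{e^{\frac{17}{8}}} + e^{- \frac{3}{4}}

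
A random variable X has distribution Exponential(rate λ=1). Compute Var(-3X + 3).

For X ~ Exponential(rate λ=1):
Var(X) = 1
Var(-3X + 3) = (-3)² × Var(X) = 9 × 1 = 9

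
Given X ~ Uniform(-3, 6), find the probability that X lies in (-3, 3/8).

P(-3 < X < 3/8) = ∫_{-3}^{3/8} f(x) dx
where f(x) = \frac{1}{9}
= \frac{3}{8}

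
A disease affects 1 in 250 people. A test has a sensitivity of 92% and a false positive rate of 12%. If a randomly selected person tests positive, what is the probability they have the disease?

Let D = the rare event, + = positive/flagged.
P(D) = 1/250
P(+|D) = 92/100 = 23/25
P(+|D') = 12/100 = 3/25
P(+) = P(+|D)P(D) + P(+|D')P(D')
     = \frac{23}{25} × \frac{1}{250} + \frac{3}{25} × \frac{249}{250}
     = \frac{77}{625}
P(D|+) = P(+|D)P(D)/P(+) = \frac{23}{770}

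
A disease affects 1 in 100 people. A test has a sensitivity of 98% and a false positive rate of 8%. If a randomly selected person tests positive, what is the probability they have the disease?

Let D = the rare event, + = positive/flagged.
P(D) = 1/100
P(+|D) = 98/100 = 49/50
P(+|D') = 8/100 = 2/25
P(+) = P(+|D)P(D) + P(+|D')P(D')
     = \frac{49}{50} × \frac{1}{100} + \frac{2}{25} × \frac{99}{100}
     = \frac{89}{1000}
P(D|+) = P(+|D)P(D)/P(+) = \frac{49}{445}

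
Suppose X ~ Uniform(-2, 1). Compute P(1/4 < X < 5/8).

P(1/4 < X < 5/8) = ∫_{1/4}^{5/8} f(x) dx
where f(x) = \frac{1}{3}
= \frac{1}{8}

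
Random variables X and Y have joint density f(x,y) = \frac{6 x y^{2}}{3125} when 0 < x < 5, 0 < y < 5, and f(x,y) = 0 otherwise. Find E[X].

f_X(x) = ∫_0^5 \frac{6 x y^{2}}{3125} dy = \frac{2 x}{25}
E[X] = ∫_0^5 x × (\frac{2 x}{25}) dx = \frac{10}{3}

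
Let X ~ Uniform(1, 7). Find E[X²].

Using the identity E[X²] = Var(X) + (E[X])²:
E[X] = 4
Var(X) = 3
E[X²] = 3 + (4)²
= 19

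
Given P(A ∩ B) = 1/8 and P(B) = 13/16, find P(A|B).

P(A|B) = P(A ∩ B) / P(B)
= (1/8) / (13/16)
= 2/13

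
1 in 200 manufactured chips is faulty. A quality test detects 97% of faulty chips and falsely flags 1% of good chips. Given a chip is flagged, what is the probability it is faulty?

Let D = the rare event, + = positive/flagged.
P(D) = 1/200
P(+|D) = 97/100
P(+|D') = 1/100
P(+) = P(+|D)P(D) + P(+|D')P(D')
     = \frac{97}{100} × \frac{1}{200} + \frac{1}{100} × \frac{199}{200}
     = \frac{37}{2500}
P(D|+) = P(+|D)P(D)/P(+) = \frac{97}{296}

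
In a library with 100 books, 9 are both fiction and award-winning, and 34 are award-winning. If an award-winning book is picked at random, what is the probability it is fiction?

P(A ∩ B) = 9/100
P(B) = 34/100 = 17/50
P(A|B) = P(A ∩ B) / P(B) = (9/100) / (17/50) = 9/34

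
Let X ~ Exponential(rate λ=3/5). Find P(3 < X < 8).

P(3 < X < 8) = ∫_{3}^{8} f(x) dx
where f(x) = \frac{3 e^{- \frac{3 x}{5}}}{5}
= - \frac{1 - e^{3}}{e^{\frac{24}{5}}}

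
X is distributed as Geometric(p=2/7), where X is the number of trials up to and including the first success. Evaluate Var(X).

For X ~ Geometric(p=2/7), where X is the number of trials up to and including the first success:
Var(X) = \frac{35}{4}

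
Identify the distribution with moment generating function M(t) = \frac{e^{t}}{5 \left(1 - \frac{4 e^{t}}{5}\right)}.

The MGF M(t) = \frac{e^{t}}{5 \left(1 - \frac{4 e^{t}}{5}\right)} is the standard form for the Geometric distribution.
Comparing with the known MGF formula identifies: Geometric(p=1/5), X = trial number of first success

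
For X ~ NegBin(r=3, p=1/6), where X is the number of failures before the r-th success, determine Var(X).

For X ~ NegBin(r=3, p=1/6), where X is the number of failures before the r-th success:
Var(X) = 90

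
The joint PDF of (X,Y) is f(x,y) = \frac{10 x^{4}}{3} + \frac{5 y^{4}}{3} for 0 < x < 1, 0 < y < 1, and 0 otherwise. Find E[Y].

E[Y] = ∫_0^1 ∫_0^1 y × f(x,y) dx dy
= \frac{11}{18}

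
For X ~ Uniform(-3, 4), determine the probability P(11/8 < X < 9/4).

P(11/8 < X < 9/4) = ∫_{11/8}^{9/4} f(x) dx
where f(x) = \frac{1}{7}
= \frac{1}{8}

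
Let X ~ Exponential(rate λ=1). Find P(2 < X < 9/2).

P(2 < X < 9/2) = ∫_{2}^{9/2} f(x) dx
where f(x) = e^{- x}
= - \frac{1}{e^{\frac{9}{2}}} + e^{-2}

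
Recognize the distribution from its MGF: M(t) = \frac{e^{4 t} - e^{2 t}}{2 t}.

The MGF M(t) = \frac{e^{4 t} - e^{2 t}}{2 t} is the standard form for the Uniform distribution.
Comparing with the known MGF formula identifies: Uniform(2, 4)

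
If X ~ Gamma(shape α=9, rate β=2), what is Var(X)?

For X ~ Gamma(shape α=9, rate β=2):
Var(X) = \frac{9}{4}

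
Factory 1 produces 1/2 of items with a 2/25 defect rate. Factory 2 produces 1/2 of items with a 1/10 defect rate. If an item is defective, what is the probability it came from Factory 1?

Using Bayes' theorem:
P(F1) = 1/2, P(D|F1) = 2/25
P(F2) = 1/2, P(D|F2) = 1/10
P(D) = P(D|F1)P(F1) + P(D|F2)P(F2)
     = \frac{9}{100}
P(F1|D) = P(D|F1)P(F1) / P(D)
= \frac{4}{9}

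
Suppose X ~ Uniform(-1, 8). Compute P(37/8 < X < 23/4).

P(37/8 < X < 23/4) = ∫_{37/8}^{23/4} f(x) dx
where f(x) = \frac{1}{9}
= \frac{1}{8}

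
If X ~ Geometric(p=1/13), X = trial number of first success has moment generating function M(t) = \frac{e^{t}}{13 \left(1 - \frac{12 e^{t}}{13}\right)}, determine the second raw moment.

To find E[X^2], compute M^(2)(0):
M^(1)(t) = \frac{e^{t}}{13 \left(1 - \frac{12 e^{t}}{13}\right)} + \frac{12 e^{2 t}}{169 \left(1 - \frac{12 e^{t}}{13}\right)^{2}}
M^(2)(t) = \frac{e^{t}}{13 \left(1 - \frac{12 e^{t}}{13}\right)} + \frac{36 e^{2 t}}{169 \left(1 - \frac{12 e^{t}}{13}\right)^{2}} + \frac{288 e^{3 t}}{2197 \left(1 - \frac{12 e^{t}}{13}\right)^{3}}
M^(2)(0) = 325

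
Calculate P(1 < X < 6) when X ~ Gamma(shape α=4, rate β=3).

P(1 < X < 6) = ∫_{1}^{6} f(x) dx
where f(x) = \frac{27 x^{3} e^{- 3 x}}{2}
= \frac{-1153 + 13 e^{15}}{e^{18}}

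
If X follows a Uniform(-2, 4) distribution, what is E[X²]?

Using the identity E[X²] = Var(X) + (E[X])²:
E[X] = 1
Var(X) = 3
E[X²] = 3 + (1)²
= 4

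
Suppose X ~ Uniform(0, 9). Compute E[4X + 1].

For X ~ Uniform(0, 9):
E[X] = \frac{9}{2}
E[4X + 1] = 4 × E[X] + 1 = 19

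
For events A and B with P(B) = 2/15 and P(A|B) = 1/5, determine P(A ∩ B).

By definition, P(A|B) = P(A ∩ B) / P(B)
So P(A ∩ B) = P(A|B) × P(B)
= 1/5 × 2/15
= 2/75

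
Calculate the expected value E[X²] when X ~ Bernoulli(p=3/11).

Using the identity E[X²] = Var(X) + (E[X])²:
E[X] = \frac{3}{11}
Var(X) = \frac{24}{121}
E[X²] = \frac{24}{121} + (\frac{3}{11})²
= \frac{3}{11}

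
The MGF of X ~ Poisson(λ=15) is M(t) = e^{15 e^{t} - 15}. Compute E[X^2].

To find E[X^2], compute M^(2)(0):
M^(1)(t) = 15 e^{t} e^{15 e^{t} - 15}
M^(2)(t) = 225 e^{2 t} e^{15 e^{t} - 15} + 15 e^{t} e^{15 e^{t} - 15}
M^(2)(0) = 240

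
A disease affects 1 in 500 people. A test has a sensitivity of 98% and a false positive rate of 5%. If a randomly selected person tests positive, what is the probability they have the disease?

Let D = the rare event, + = positive/flagged.
P(D) = 1/500
P(+|D) = 98/100 = 49/50
P(+|D') = 5/100 = 1/20
P(+) = P(+|D)P(D) + P(+|D')P(D')
     = \frac{49}{50} × \frac{1}{500} + \frac{1}{20} × \frac{499}{500}
     = \frac{2593}{50000}
P(D|+) = P(+|D)P(D)/P(+) = \frac{98}{2593}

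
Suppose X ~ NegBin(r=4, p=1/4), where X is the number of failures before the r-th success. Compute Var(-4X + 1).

For X ~ NegBin(r=4, p=1/4), where X is the number of failures before the r-th success:
Var(X) = 48
Var(-4X + 1) = (-4)² × Var(X) = 16 × 48 = 768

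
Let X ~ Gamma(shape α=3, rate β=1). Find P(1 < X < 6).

P(1 < X < 6) = ∫_{1}^{6} f(x) dx
where f(x) = \frac{x^{2} e^{- x}}{2}
= \frac{5 \left(-10 + e^{5}\right)}{2 e^{6}}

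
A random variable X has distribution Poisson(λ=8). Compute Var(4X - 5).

For X ~ Poisson(λ=8):
Var(X) = 8
Var(4X - 5) = (4)² × Var(X) = 16 × 8 = 128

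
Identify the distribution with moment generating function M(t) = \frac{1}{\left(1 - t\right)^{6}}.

The MGF M(t) = \frac{1}{\left(1 - t\right)^{6}} is the standard form for the Gamma distribution.
Comparing with the known MGF formula identifies: Gamma(shape α=6, rate β=1)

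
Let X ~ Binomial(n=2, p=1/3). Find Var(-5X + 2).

For X ~ Binomial(n=2, p=1/3):
Var(X) = \frac{4}{9}
Var(-5X + 2) = (-5)² × Var(X) = 25 × \frac{4}{9} = \frac{100}{9}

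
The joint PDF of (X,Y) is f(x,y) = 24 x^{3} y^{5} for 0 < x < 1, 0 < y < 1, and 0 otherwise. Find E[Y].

E[Y] = ∫_0^1 ∫_0^1 y × f(x,y) dx dy
= \frac{6}{7}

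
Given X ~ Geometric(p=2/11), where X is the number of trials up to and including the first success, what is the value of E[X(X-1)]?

E[X(X-1)] = E[X² - X] = E[X²] - E[X]
E[X] = \frac{11}{2}
E[X²] = Var(X) + (E[X])² = \frac{99}{4} + (\frac{11}{2})² = 55
E[X(X-1)] = 55 - \frac{11}{2} = \frac{99}{2}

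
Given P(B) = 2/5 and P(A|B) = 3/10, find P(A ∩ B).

By definition, P(A|B) = P(A ∩ B) / P(B)
So P(A ∩ B) = P(A|B) × P(B)
= 3/10 × 2/5
= 3/25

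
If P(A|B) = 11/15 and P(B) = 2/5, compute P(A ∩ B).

By definition, P(A|B) = P(A ∩ B) / P(B)
So P(A ∩ B) = P(A|B) × P(B)
= 11/15 × 2/5
= 22/75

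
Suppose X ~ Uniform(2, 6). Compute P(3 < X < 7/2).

P(3 < X < 7/2) = ∫_{3}^{7/2} f(x) dx
where f(x) = \frac{1}{4}
= \frac{1}{8}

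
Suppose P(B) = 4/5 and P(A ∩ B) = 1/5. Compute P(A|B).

P(A|B) = P(A ∩ B) / P(B)
= (1/5) / (4/5)
= 1/4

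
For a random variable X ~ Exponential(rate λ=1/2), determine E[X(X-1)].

E[X(X-1)] = E[X² - X] = E[X²] - E[X]
E[X] = 2
E[X²] = Var(X) + (E[X])² = 4 + (2)² = 8
E[X(X-1)] = 8 - 2 = 6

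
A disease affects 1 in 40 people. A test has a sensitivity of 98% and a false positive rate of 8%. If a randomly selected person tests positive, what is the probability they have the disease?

Let D = the rare event, + = positive/flagged.
P(D) = 1/40
P(+|D) = 98/100 = 49/50
P(+|D') = 8/100 = 2/25
P(+) = P(+|D)P(D) + P(+|D')P(D')
     = \frac{49}{50} × \frac{1}{40} + \frac{2}{25} × \frac{39}{40}
     = \frac{41}{400}
P(D|+) = P(+|D)P(D)/P(+) = \frac{49}{205}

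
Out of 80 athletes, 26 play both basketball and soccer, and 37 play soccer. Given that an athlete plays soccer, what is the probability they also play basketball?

P(A ∩ B) = 26/80 = 13/40
P(B) = 37/80
P(A|B) = P(A ∩ B) / P(B) = (13/40) / (37/80) = 26/37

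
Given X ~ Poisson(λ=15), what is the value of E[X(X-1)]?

E[X(X-1)] = E[X² - X] = E[X²] - E[X]
E[X] = 15
E[X²] = Var(X) + (E[X])² = 15 + (15)² = 240
E[X(X-1)] = 240 - 15 = 225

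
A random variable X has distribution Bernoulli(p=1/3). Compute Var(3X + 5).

For X ~ Bernoulli(p=1/3):
Var(X) = \frac{2}{9}
Var(3X + 5) = (3)² × Var(X) = 9 × \frac{2}{9} = 2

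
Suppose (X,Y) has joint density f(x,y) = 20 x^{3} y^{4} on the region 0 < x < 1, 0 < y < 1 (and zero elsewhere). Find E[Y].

E[Y] = ∫_0^1 ∫_0^1 y × f(x,y) dx dy
= \frac{5}{6}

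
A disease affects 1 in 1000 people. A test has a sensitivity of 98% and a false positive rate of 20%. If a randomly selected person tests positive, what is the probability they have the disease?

Let D = the rare event, + = positive/flagged.
P(D) = 1/1000
P(+|D) = 98/100 = 49/50
P(+|D') = 20/100 = 1/5
P(+) = P(+|D)P(D) + P(+|D')P(D')
     = \frac{49}{50} × \frac{1}{1000} + \frac{1}{5} × \frac{999}{1000}
     = \frac{10039}{50000}
P(D|+) = P(+|D)P(D)/P(+) = \frac{49}{10039}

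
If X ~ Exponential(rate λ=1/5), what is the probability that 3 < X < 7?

P(3 < X < 7) = ∫_{3}^{7} f(x) dx
where f(x) = \frac{e^{- \frac{x}{5}}}{5}
= - \frac{1 - e^{\frac{4}{5}}}{e^{\frac{7}{5}}}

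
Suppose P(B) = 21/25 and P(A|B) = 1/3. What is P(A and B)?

By definition, P(A|B) = P(A ∩ B) / P(B)
So P(A ∩ B) = P(A|B) × P(B)
= 1/3 × 21/25
= 7/25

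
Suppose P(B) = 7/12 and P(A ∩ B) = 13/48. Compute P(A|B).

P(A|B) = P(A ∩ B) / P(B)
= (13/48) / (7/12)
= 13/28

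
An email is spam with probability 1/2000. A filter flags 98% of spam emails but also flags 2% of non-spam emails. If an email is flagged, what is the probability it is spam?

Let D = the rare event, + = positive/flagged.
P(D) = 1/2000
P(+|D) = 98/100 = 49/50
P(+|D') = 2/100 = 1/50
P(+) = P(+|D)P(D) + P(+|D')P(D')
     = \frac{49}{50} × \frac{1}{2000} + \frac{1}{50} × \frac{1999}{2000}
     = \frac{64}{3125}
P(D|+) = P(+|D)P(D)/P(+) = \frac{49}{2048}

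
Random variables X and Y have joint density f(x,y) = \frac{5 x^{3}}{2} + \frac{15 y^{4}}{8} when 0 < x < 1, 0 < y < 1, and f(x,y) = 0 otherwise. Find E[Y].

E[Y] = ∫_0^1 ∫_0^1 y × f(x,y) dx dy
= \frac{5}{8}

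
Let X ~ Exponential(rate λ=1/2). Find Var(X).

For X ~ Exponential(rate λ=1/2):
Var(X) = 4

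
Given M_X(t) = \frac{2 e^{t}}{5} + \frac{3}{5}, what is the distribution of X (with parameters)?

The MGF M(t) = \frac{2 e^{t}}{5} + \frac{3}{5} is the standard form for the Bernoulli distribution.
Comparing with the known MGF formula identifies: Bernoulli(p=2/5)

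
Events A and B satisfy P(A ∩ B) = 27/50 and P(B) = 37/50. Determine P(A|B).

P(A|B) = P(A ∩ B) / P(B)
= (27/50) / (37/50)
= 27/37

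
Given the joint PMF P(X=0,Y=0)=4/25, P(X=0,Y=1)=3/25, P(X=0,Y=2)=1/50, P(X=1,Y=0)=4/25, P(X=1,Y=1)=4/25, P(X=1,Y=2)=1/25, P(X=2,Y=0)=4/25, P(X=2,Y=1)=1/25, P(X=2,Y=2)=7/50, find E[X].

First find marginal of X:
P(X=0) = 3/10
P(X=1) = 9/25
P(X=2) = 17/50
E[X] = 0 × 3/10 + 1 × 9/25 + 2 × 17/50 = 26/25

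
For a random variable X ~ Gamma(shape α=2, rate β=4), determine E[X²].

Using the identity E[X²] = Var(X) + (E[X])²:
E[X] = \frac{1}{2}
Var(X) = \frac{1}{8}
E[X²] = \frac{1}{8} + (\frac{1}{2})²
= \frac{3}{8}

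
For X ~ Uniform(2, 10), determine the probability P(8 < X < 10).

P(8 < X < 10) = ∫_{8}^{10} f(x) dx
where f(x) = \frac{1}{8}
= \frac{1}{4}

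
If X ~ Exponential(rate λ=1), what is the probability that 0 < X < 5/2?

P(0 < X < 5/2) = ∫_{0}^{5/2} f(x) dx
where f(x) = e^{- x}
= 1 - e^{- \frac{5}{2}}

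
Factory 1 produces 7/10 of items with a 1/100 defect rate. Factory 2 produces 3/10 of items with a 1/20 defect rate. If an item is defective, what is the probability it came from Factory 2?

Using Bayes' theorem:
P(F1) = 7/10, P(D|F1) = 1/100
P(F2) = 3/10, P(D|F2) = 1/20
P(D) = P(D|F1)P(F1) + P(D|F2)P(F2)
     = \frac{11}{500}
P(F2|D) = P(D|F2)P(F2) / P(D)
= \frac{15}{22}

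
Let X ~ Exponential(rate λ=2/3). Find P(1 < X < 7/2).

P(1 < X < 7/2) = ∫_{1}^{7/2} f(x) dx
where f(x) = \frac{2 e^{- \frac{2 x}{3}}}{3}
= - \frac{1 - e^{\frac{5}{3}}}{e^{\frac{7}{3}}}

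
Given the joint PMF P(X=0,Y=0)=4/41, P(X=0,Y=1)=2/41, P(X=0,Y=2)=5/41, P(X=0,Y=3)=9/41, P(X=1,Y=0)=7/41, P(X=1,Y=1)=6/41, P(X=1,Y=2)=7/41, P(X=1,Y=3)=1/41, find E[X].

First find marginal of X:
P(X=0) = 20/41
P(X=1) = 21/41
E[X] = 0 × 20/41 + 1 × 21/41 = 21/41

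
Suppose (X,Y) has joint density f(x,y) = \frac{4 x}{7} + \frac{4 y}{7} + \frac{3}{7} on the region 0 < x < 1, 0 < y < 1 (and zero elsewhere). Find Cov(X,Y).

E[XY] = ∫∫ xy × f(x,y) dx dy = \frac{25}{84}
E[X] = \frac{23}{42}
E[Y] = \frac{23}{42}
Cov(X,Y) = E[XY] - E[X]E[Y] = - \frac{1}{441}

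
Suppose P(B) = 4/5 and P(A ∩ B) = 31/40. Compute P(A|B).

P(A|B) = P(A ∩ B) / P(B)
= (31/40) / (4/5)
= 31/32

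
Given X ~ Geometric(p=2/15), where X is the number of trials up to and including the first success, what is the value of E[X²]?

Using the identity E[X²] = Var(X) + (E[X])²:
E[X] = \frac{15}{2}
Var(X) = \frac{195}{4}
E[X²] = \frac{195}{4} + (\frac{15}{2})²
= 105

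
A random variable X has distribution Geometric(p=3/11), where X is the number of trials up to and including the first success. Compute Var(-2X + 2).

For X ~ Geometric(p=3/11), where X is the number of trials up to and including the first success:
Var(X) = \frac{88}{9}
Var(-2X + 2) = (-2)² × Var(X) = 4 × \frac{88}{9} = \frac{352}{9}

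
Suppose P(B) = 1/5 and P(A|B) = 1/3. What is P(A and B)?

By definition, P(A|B) = P(A ∩ B) / P(B)
So P(A ∩ B) = P(A|B) × P(B)
= 1/3 × 1/5
= 1/15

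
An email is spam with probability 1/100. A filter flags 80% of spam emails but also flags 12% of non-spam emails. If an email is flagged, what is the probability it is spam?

Let D = the rare event, + = positive/flagged.
P(D) = 1/100
P(+|D) = 80/100 = 4/5
P(+|D') = 12/100 = 3/25
P(+) = P(+|D)P(D) + P(+|D')P(D')
     = \frac{4}{5} × \frac{1}{100} + \frac{3}{25} × \frac{99}{100}
     = \frac{317}{2500}
P(D|+) = P(+|D)P(D)/P(+) = \frac{20}{317}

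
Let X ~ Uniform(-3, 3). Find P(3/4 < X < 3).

P(3/4 < X < 3) = ∫_{3/4}^{3} f(x) dx
where f(x) = \frac{1}{6}
= \frac{3}{8}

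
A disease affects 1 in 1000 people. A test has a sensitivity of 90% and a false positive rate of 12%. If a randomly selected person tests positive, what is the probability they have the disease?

Let D = the rare event, + = positive/flagged.
P(D) = 1/1000
P(+|D) = 90/100 = 9/10
P(+|D') = 12/100 = 3/25
P(+) = P(+|D)P(D) + P(+|D')P(D')
     = \frac{9}{10} × \frac{1}{1000} + \frac{3}{25} × \frac{999}{1000}
     = \frac{6039}{50000}
P(D|+) = P(+|D)P(D)/P(+) = \frac{5}{671}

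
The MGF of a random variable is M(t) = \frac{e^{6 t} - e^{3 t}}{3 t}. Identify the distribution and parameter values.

The MGF M(t) = \frac{e^{6 t} - e^{3 t}}{3 t} is the standard form for the Uniform distribution.
Comparing with the known MGF formula identifies: Uniform(3, 6)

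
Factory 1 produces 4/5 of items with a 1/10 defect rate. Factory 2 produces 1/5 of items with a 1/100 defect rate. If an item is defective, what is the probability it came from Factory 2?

Using Bayes' theorem:
P(F1) = 4/5, P(D|F1) = 1/10
P(F2) = 1/5, P(D|F2) = 1/100
P(D) = P(D|F1)P(F1) + P(D|F2)P(F2)
     = \frac{41}{500}
P(F2|D) = P(D|F2)P(F2) / P(D)
= \frac{1}{41}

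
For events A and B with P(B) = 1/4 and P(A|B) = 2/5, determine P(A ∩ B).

By definition, P(A|B) = P(A ∩ B) / P(B)
So P(A ∩ B) = P(A|B) × P(B)
= 2/5 × 1/4
= 1/10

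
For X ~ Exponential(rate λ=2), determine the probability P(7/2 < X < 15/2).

P(7/2 < X < 15/2) = ∫_{7/2}^{15/2} f(x) dx
where f(x) = 2 e^{- 2 x}
= - \frac{1 - e^{8}}{e^{15}}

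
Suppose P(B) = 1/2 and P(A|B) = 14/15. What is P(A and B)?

By definition, P(A|B) = P(A ∩ B) / P(B)
So P(A ∩ B) = P(A|B) × P(B)
= 14/15 × 1/2
= 7/15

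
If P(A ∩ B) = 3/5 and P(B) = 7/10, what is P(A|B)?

P(A|B) = P(A ∩ B) / P(B)
= (3/5) / (7/10)
= 6/7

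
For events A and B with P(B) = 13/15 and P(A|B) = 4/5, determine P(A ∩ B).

By definition, P(A|B) = P(A ∩ B) / P(B)
So P(A ∩ B) = P(A|B) × P(B)
= 4/5 × 13/15
= 52/75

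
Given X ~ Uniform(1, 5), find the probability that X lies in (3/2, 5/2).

P(3/2 < X < 5/2) = ∫_{3/2}^{5/2} f(x) dx
where f(x) = \frac{1}{4}
= \frac{1}{4}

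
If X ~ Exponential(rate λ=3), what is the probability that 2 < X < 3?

P(2 < X < 3) = ∫_{2}^{3} f(x) dx
where f(x) = 3 e^{- 3 x}
= - \frac{1 - e^{3}}{e^{9}}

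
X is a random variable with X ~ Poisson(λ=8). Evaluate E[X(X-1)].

E[X(X-1)] = E[X² - X] = E[X²] - E[X]
E[X] = 8
E[X²] = Var(X) + (E[X])² = 8 + (8)² = 72
E[X(X-1)] = 72 - 8 = 64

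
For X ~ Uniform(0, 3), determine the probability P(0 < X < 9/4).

P(0 < X < 9/4) = ∫_{0}^{9/4} f(x) dx
where f(x) = \frac{1}{3}
= \frac{3}{4}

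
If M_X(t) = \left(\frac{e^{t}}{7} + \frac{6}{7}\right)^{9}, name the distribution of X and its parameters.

The MGF M(t) = \left(\frac{e^{t}}{7} + \frac{6}{7}\right)^{9} is the standard form for the Binomial distribution.
Comparing with the known MGF formula identifies: Binomial(n=9, p=1/7)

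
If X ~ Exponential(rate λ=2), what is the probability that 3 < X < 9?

P(3 < X < 9) = ∫_{3}^{9} f(x) dx
where f(x) = 2 e^{- 2 x}
= - \frac{1 - e^{12}}{e^{18}}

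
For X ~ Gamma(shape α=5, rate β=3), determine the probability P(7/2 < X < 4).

P(7/2 < X < 4) = ∫_{7/2}^{4} f(x) dx
where f(x) = \frac{81 x^{4} e^{- 3 x}}{8}
= - \frac{1237}{e^{12}} + \frac{98051}{128 e^{\frac{21}{2}}}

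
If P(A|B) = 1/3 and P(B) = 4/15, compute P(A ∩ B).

By definition, P(A|B) = P(A ∩ B) / P(B)
So P(A ∩ B) = P(A|B) × P(B)
= 1/3 × 4/15
= 4/45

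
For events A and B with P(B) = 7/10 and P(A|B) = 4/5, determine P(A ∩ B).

By definition, P(A|B) = P(A ∩ B) / P(B)
So P(A ∩ B) = P(A|B) × P(B)
= 4/5 × 7/10
= 14/25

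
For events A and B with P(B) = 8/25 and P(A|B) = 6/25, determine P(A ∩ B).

By definition, P(A|B) = P(A ∩ B) / P(B)
So P(A ∩ B) = P(A|B) × P(B)
= 6/25 × 8/25
= 48/625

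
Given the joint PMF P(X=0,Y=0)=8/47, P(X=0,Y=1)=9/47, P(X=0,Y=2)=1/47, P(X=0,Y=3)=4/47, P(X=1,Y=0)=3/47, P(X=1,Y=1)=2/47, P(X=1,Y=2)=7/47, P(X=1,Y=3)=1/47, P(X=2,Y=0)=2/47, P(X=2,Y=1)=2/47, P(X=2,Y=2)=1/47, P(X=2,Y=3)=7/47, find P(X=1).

P(X=1) = P(X=1,Y=0) + P(X=1,Y=1) + P(X=1,Y=2) + P(X=1,Y=3)
= 3/47 + 2/47 + 7/47 + 1/47
= 13/47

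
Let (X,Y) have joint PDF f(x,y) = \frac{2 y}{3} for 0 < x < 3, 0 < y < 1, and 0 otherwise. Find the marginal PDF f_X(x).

f_X(x) = ∫_0^1 f(x,y) dy
= ∫_0^1 \frac{2 y}{3} dy
= \frac{1}{3} for 0 < x < 3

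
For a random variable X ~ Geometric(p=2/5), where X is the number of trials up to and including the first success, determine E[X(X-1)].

E[X(X-1)] = E[X² - X] = E[X²] - E[X]
E[X] = \frac{5}{2}
E[X²] = Var(X) + (E[X])² = \frac{15}{4} + (\frac{5}{2})² = 10
E[X(X-1)] = 10 - \frac{5}{2} = \frac{15}{2}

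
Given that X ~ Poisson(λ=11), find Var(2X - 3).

For X ~ Poisson(λ=11):
Var(X) = 11
Var(2X - 3) = (2)² × Var(X) = 4 × 11 = 44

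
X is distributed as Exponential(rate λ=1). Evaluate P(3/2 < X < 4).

P(3/2 < X < 4) = ∫_{3/2}^{4} f(x) dx
where f(x) = e^{- x}
= - \frac{1}{e^{4}} + e^{- \frac{3}{2}}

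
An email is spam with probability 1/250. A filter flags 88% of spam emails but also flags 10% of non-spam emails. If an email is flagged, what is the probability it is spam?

Let D = the rare event, + = positive/flagged.
P(D) = 1/250
P(+|D) = 88/100 = 22/25
P(+|D') = 10/100 = 1/10
P(+) = P(+|D)P(D) + P(+|D')P(D')
     = \frac{22}{25} × \frac{1}{250} + \frac{1}{10} × \frac{249}{250}
     = \frac{1289}{12500}
P(D|+) = P(+|D)P(D)/P(+) = \frac{44}{1289}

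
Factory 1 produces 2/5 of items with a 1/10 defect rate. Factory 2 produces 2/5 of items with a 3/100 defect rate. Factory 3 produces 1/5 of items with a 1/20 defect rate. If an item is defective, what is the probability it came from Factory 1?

Using Bayes' theorem:
P(F1) = 2/5, P(D|F1) = 1/10
P(F2) = 2/5, P(D|F2) = 3/100
P(F3) = 1/5, P(D|F3) = 1/20
P(D) = P(D|F1)P(F1) + P(D|F2)P(F2) + P(D|F3)P(F3)
     = \frac{31}{500}
P(F1|D) = P(D|F1)P(F1) / P(D)
= \frac{20}{31}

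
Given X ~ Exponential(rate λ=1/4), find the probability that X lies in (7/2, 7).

P(7/2 < X < 7) = ∫_{7/2}^{7} f(x) dx
where f(x) = \frac{e^{- \frac{x}{4}}}{4}
= - \frac{1}{e^{\frac{7}{4}}} + e^{- \frac{7}{8}}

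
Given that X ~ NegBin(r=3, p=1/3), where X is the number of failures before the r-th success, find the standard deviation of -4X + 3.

For X ~ NegBin(r=3, p=1/3), where X is the number of failures before the r-th success:
Var(X) = 18
SD(X) = √(Var(X)) = √(18) = 3 \sqrt{2}
SD(-4X + 3) = |-4| × SD(X) = 4 × 3 \sqrt{2} = 12 \sqrt{2}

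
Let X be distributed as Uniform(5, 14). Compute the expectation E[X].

For X ~ Uniform(5, 14), the expected value is:
E[X] = \frac{19}{2}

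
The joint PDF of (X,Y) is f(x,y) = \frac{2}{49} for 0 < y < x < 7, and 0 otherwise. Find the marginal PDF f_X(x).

f_X(x) = ∫_0^x \frac{2}{49} dy = \frac{2 x}{49}
for 0 < x < 7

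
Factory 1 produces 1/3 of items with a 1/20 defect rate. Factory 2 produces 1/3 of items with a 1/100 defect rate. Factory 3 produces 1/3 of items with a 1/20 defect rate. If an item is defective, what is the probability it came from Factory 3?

Using Bayes' theorem:
P(F1) = 1/3, P(D|F1) = 1/20
P(F2) = 1/3, P(D|F2) = 1/100
P(F3) = 1/3, P(D|F3) = 1/20
P(D) = P(D|F1)P(F1) + P(D|F2)P(F2) + P(D|F3)P(F3)
     = \frac{11}{300}
P(F3|D) = P(D|F3)P(F3) / P(D)
= \frac{5}{11}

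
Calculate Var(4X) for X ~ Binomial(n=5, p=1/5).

For X ~ Binomial(n=5, p=1/5):
Var(X) = \frac{4}{5}
Var(4X) = (4)² × Var(X) = 16 × \frac{4}{5} = \frac{64}{5}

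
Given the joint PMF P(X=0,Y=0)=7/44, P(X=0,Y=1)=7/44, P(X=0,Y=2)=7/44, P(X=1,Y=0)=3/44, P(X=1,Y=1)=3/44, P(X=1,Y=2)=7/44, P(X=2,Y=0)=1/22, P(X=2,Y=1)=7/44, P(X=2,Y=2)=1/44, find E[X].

First find marginal of X:
P(X=0) = 21/44
P(X=1) = 13/44
P(X=2) = 5/22
E[X] = 0 × 21/44 + 1 × 13/44 + 2 × 5/22 = 3/4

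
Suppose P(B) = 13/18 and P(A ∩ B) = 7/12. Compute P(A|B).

P(A|B) = P(A ∩ B) / P(B)
= (7/12) / (13/18)
= 21/26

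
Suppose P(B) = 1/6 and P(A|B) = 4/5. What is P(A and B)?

By definition, P(A|B) = P(A ∩ B) / P(B)
So P(A ∩ B) = P(A|B) × P(B)
= 4/5 × 1/6
= 2/15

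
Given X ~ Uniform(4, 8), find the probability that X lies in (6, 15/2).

P(6 < X < 15/2) = ∫_{6}^{15/2} f(x) dx
where f(x) = \frac{1}{4}
= \frac{3}{8}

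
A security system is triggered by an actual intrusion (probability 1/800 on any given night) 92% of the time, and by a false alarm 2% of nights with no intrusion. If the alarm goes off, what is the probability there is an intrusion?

Let D = the rare event, + = positive/flagged.
P(D) = 1/800
P(+|D) = 92/100 = 23/25
P(+|D') = 2/100 = 1/50
P(+) = P(+|D)P(D) + P(+|D')P(D')
     = \frac{23}{25} × \frac{1}{800} + \frac{1}{50} × \frac{799}{800}
     = \frac{169}{8000}
P(D|+) = P(+|D)P(D)/P(+) = \frac{46}{845}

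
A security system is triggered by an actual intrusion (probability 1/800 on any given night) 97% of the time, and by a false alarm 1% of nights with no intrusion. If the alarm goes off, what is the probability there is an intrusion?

Let D = the rare event, + = positive/flagged.
P(D) = 1/800
P(+|D) = 97/100
P(+|D') = 1/100
P(+) = P(+|D)P(D) + P(+|D')P(D')
     = \frac{97}{100} × \frac{1}{800} + \frac{1}{100} × \frac{799}{800}
     = \frac{7}{625}
P(D|+) = P(+|D)P(D)/P(+) = \frac{97}{896}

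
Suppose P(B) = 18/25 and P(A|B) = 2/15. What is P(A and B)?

By definition, P(A|B) = P(A ∩ B) / P(B)
So P(A ∩ B) = P(A|B) × P(B)
= 2/15 × 18/25
= 12/125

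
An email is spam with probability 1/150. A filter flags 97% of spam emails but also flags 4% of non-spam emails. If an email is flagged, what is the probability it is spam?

Let D = the rare event, + = positive/flagged.
P(D) = 1/150
P(+|D) = 97/100
P(+|D') = 4/100 = 1/25
P(+) = P(+|D)P(D) + P(+|D')P(D')
     = \frac{97}{100} × \frac{1}{150} + \frac{1}{25} × \frac{149}{150}
     = \frac{231}{5000}
P(D|+) = P(+|D)P(D)/P(+) = \frac{97}{693}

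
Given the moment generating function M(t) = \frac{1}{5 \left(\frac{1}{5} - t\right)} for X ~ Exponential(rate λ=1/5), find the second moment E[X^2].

To find E[X^2], compute M^(2)(0):
M^(1)(t) = \frac{1}{5 \left(\frac{1}{5} - t\right)^{2}}
M^(2)(t) = \frac{2}{5 \left(\frac{1}{5} - t\right)^{3}}
M^(2)(0) = 50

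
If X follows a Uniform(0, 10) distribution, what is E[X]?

For X ~ Uniform(0, 10), the expected value is:
E[X] = 5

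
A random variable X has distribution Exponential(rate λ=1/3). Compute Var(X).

For X ~ Exponential(rate λ=1/3):
Var(X) = 9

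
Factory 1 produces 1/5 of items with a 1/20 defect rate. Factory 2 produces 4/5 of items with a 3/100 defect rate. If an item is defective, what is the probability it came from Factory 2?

Using Bayes' theorem:
P(F1) = 1/5, P(D|F1) = 1/20
P(F2) = 4/5, P(D|F2) = 3/100
P(D) = P(D|F1)P(F1) + P(D|F2)P(F2)
     = \frac{17}{500}
P(F2|D) = P(D|F2)P(F2) / P(D)
= \frac{12}{17}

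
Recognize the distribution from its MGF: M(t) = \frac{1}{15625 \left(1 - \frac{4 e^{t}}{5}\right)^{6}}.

The MGF M(t) = \frac{1}{15625 \left(1 - \frac{4 e^{t}}{5}\right)^{6}} is the standard form for the NegativeBinomial distribution.
Comparing with the known MGF formula identifies: NegBin(r=6, p=1/5), X = failures before r-th success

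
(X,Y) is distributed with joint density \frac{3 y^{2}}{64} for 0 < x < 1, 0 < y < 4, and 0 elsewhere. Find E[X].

f_X(x) = ∫_0^4 \frac{3 y^{2}}{64} dy = 1
E[X] = ∫_0^1 x × (1) dx = \frac{1}{2}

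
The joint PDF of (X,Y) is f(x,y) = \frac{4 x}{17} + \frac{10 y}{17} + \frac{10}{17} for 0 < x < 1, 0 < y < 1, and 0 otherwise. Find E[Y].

E[Y] = ∫_0^1 ∫_0^1 y × f(x,y) dx dy
= \frac{28}{51}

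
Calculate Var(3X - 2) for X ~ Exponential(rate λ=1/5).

For X ~ Exponential(rate λ=1/5):
Var(X) = 25
Var(3X - 2) = (3)² × Var(X) = 9 × 25 = 225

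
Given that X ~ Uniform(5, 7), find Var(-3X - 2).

For X ~ Uniform(5, 7):
Var(X) = \frac{1}{3}
Var(-3X - 2) = (-3)² × Var(X) = 9 × \frac{1}{3} = 3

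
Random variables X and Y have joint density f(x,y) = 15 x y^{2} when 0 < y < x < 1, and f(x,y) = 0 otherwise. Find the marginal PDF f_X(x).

f_X(x) = ∫_0^x 15 x y^{2} dy = 5 x^{4}
for 0 < x < 1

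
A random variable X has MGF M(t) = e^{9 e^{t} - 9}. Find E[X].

To find E[X], compute M^(1)(0):
M^(1)(t) = 9 e^{t} e^{9 e^{t} - 9}
M^(1)(0) = 9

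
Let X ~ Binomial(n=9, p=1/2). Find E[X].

For X ~ Binomial(n=9, p=1/2), the expected value is:
E[X] = \frac{9}{2}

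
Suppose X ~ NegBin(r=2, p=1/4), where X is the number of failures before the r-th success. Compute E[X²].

Using the identity E[X²] = Var(X) + (E[X])²:
E[X] = 6
Var(X) = 24
E[X²] = 24 + (6)²
= 60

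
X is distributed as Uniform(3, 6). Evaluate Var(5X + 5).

For X ~ Uniform(3, 6):
Var(X) = \frac{3}{4}
Var(5X + 5) = (5)² × Var(X) = 25 × \frac{3}{4} = \frac{75}{4}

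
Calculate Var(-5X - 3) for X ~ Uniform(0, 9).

For X ~ Uniform(0, 9):
Var(X) = \frac{27}{4}
Var(-5X - 3) = (-5)² × Var(X) = 25 × \frac{27}{4} = \frac{675}{4}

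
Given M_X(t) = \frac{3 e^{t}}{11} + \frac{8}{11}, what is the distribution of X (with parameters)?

The MGF M(t) = \frac{3 e^{t}}{11} + \frac{8}{11} is the standard form for the Bernoulli distribution.
Comparing with the known MGF formula identifies: Bernoulli(p=3/11)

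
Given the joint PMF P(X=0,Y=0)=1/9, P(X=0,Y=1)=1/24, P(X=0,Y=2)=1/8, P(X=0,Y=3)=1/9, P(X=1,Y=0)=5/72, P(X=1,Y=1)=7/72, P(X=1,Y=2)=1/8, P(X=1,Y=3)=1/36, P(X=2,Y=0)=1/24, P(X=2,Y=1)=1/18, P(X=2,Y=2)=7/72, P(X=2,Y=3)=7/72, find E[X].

First find marginal of X:
P(X=0) = 7/18
P(X=1) = 23/72
P(X=2) = 7/24
E[X] = 0 × 7/18 + 1 × 23/72 + 2 × 7/24 = 65/72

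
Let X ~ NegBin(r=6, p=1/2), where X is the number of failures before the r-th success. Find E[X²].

Using the identity E[X²] = Var(X) + (E[X])²:
E[X] = 6
Var(X) = 12
E[X²] = 12 + (6)²
= 48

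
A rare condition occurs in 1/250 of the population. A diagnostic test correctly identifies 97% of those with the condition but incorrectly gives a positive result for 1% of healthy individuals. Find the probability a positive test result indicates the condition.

Let D = the rare event, + = positive/flagged.
P(D) = 1/250
P(+|D) = 97/100
P(+|D') = 1/100
P(+) = P(+|D)P(D) + P(+|D')P(D')
     = \frac{97}{100} × \frac{1}{250} + \frac{1}{100} × \frac{249}{250}
     = \frac{173}{12500}
P(D|+) = P(+|D)P(D)/P(+) = \frac{97}{346}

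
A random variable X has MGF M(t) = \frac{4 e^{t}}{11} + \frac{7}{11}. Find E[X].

To find E[X], compute M^(1)(0):
M^(1)(t) = \frac{4 e^{t}}{11}
M^(1)(0) = \frac{4}{11}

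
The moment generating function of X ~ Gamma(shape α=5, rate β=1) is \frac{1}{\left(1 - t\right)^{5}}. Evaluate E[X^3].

To find E[X^3], compute M^(3)(0):
M^(1)(t) = \frac{5}{\left(1 - t\right)^{6}}
M^(2)(t) = \frac{30}{\left(1 - t\right)^{7}}
M^(3)(t) = \frac{210}{\left(1 - t\right)^{8}}
M^(3)(0) = 210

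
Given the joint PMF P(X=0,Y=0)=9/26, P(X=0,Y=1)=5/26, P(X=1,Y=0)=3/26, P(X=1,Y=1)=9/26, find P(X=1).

P(X=1) = P(X=1,Y=0) + P(X=1,Y=1)
= 3/26 + 9/26
= 6/13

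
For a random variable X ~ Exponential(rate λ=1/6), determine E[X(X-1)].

E[X(X-1)] = E[X² - X] = E[X²] - E[X]
E[X] = 6
E[X²] = Var(X) + (E[X])² = 36 + (6)² = 72
E[X(X-1)] = 72 - 6 = 66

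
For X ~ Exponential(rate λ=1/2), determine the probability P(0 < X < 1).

P(0 < X < 1) = ∫_{0}^{1} f(x) dx
where f(x) = \frac{e^{- \frac{x}{2}}}{2}
= 1 - e^{- \frac{1}{2}}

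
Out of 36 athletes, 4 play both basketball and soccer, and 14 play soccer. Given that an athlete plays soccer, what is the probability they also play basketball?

P(A ∩ B) = 4/36 = 1/9
P(B) = 14/36 = 7/18
P(A|B) = P(A ∩ B) / P(B) = (1/9) / (7/18) = 2/7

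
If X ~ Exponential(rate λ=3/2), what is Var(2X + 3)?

For X ~ Exponential(rate λ=3/2):
Var(X) = \frac{4}{9}
Var(2X + 3) = (2)² × Var(X) = 4 × \frac{4}{9} = \frac{16}{9}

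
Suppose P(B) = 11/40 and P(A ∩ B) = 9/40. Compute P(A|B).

P(A|B) = P(A ∩ B) / P(B)
= (9/40) / (11/40)
= 9/11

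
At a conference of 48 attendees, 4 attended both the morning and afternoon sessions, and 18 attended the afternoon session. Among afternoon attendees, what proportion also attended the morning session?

P(A ∩ B) = 4/48 = 1/12
P(B) = 18/48 = 3/8
P(A|B) = P(A ∩ B) / P(B) = (1/12) / (3/8) = 2/9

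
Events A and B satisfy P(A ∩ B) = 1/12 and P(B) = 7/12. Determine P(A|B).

P(A|B) = P(A ∩ B) / P(B)
= (1/12) / (7/12)
= 1/7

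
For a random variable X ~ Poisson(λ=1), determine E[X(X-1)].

E[X(X-1)] = E[X² - X] = E[X²] - E[X]
E[X] = 1
E[X²] = Var(X) + (E[X])² = 1 + (1)² = 2
E[X(X-1)] = 2 - 1 = 1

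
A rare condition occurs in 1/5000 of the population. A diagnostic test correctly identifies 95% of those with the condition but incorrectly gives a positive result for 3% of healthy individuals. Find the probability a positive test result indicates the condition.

Let D = the rare event, + = positive/flagged.
P(D) = 1/5000
P(+|D) = 95/100 = 19/20
P(+|D') = 3/100
P(+) = P(+|D)P(D) + P(+|D')P(D')
     = \frac{19}{20} × \frac{1}{5000} + \frac{3}{100} × \frac{4999}{5000}
     = \frac{3773}{125000}
P(D|+) = P(+|D)P(D)/P(+) = \frac{95}{15092}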